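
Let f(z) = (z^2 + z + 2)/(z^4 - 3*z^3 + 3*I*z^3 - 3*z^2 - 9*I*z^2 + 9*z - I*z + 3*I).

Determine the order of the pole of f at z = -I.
3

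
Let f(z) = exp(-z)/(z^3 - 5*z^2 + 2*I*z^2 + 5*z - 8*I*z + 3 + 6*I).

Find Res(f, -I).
(3/20 - I/20)*exp(I)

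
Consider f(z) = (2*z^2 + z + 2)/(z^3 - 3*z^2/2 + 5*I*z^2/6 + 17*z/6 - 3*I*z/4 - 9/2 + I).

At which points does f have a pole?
The singularities of f are the zeros of the denominator. Factoring,
  z^3 - 3*z^2/2 + 5*I*z^2/6 + 17*z/6 - 3*I*z/4 - 9/2 + I = (z - 3*I/2)*(z - 3/2 + I/3)*(z + 2*I)
so the candidates are z = 3*I/2, z = 3/2 - I/3, z = -2*I.

Check the numerator P(z) = 2*z^2 + z + 2 at each one:
  P(3*I/2) = -5/2 + 3*I/2 ≠ 0, so z = 3*I/2 is a (simple) pole.
  P(3/2 - I/3) = 70/9 - 7*I/3 ≠ 0, so z = 3/2 - I/3 is a (simple) pole.
  P(-2*I) = -6 - 2*I ≠ 0, so z = -2*I is a (simple) pole.

Poles of f: {-2*I, 3*I/2, 3/2 - I/3}

Final answer: {-2*I, 3*I/2, 3/2 - I/3}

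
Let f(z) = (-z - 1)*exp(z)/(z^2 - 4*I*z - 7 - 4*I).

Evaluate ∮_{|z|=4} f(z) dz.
By the residue theorem, ∮_C f(z) dz = 2πi · (sum of the residues of f at the poles inside |z| = 4).

The denominator factors as (z + 2 - I)*(z - 2 - 3*I), so the singularities of f are simple poles at z = -2 + I, z = 2 + 3*I.
  |-2 + I|² = 5 < 16 = 4², so this pole is inside the contour.
  |2 + 3*I|² = 13 < 16 = 4², so this pole is inside the contour.

With P(z) = (-z - 1)*exp(z) and Q(z) = z^2 - 4*I*z - 7 - 4*I, each pole is simple, so Res(f, z₀) = P(z₀)/Q'(z₀) with Q'(z) = 2*z - 4*I.
  Res(f, -2 + I) = P(-2 + I)/Q'(-2 + I) = ((1 - I)*exp(-2 + I))/(-4 - 2*I) = (-1/10 + 3*I/10)*exp(-2 + I)
  Res(f, 2 + 3*I) = P(2 + 3*I)/Q'(2 + 3*I) = ((-3 - 3*I)*exp(2 + 3*I))/(4 + 2*I) = (-9/10 - 3*I/10)*exp(2 + 3*I)

Sum of residues inside C: (-1/10 + 3*I/10)*exp(-2 + I) + (-9/10 - 3*I/10)*exp(2 + 3*I)
∮_C f(z) dz = 2πi · ((-1/10 + 3*I/10)*exp(-2 + I) + (-9/10 - 3*I/10)*exp(2 + 3*I)) = pi*(-3/5 - I/5)*exp(-2 + I) + pi*(3/5 - 9*I/5)*exp(2 + 3*I)

Final answer: pi*(-3/5 - I/5)*exp(-2 + I) + pi*(3/5 - 9*I/5)*exp(2 + 3*I)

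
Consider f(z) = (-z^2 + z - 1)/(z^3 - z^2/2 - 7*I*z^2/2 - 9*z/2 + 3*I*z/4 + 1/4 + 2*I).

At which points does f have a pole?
The singularities of f are the zeros of the denominator. Factoring,
  z^3 - z^2/2 - 7*I*z^2/2 - 9*z/2 + 3*I*z/4 + 1/4 + 2*I = (z - 1 - 3*I/2)*(z + 1/2 - I)*(z - I)
so the candidates are z = 1 + 3*I/2, z = -1/2 + I, z = I.

Check the numerator P(z) = -z^2 + z - 1 at each one:
  P(1 + 3*I/2) = 5/4 - 3*I/2 ≠ 0, so z = 1 + 3*I/2 is a (simple) pole.
  P(-1/2 + I) = -3/4 + 2*I ≠ 0, so z = -1/2 + I is a (simple) pole.
  P(I) = I ≠ 0, so z = I is a (simple) pole.

Poles of f: {-1/2 + I, I, 1 + 3*I/2}

Final answer: {-1/2 + I, I, 1 + 3*I/2}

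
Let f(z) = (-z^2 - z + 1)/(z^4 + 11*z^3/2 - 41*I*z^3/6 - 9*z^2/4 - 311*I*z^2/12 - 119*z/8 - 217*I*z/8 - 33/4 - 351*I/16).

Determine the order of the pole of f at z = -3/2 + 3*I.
2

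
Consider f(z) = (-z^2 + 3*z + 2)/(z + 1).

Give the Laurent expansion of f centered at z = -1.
-2/(z + 1) + 5 - (z + 1)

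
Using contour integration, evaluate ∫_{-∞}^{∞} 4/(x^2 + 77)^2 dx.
Let f(z) = 4/(z^2 + 77)^2. The denominator has no real zeros and deg Q - deg P = 4 ≥ 2, so the integral of f over the upper semicircle |z| = R tends to 0 as R → ∞. Closing the contour in the upper half-plane,
  ∫_{-∞}^{∞} f(x) dx = 2πi · Σ Res(f, z_k)  over the poles with Im z_k > 0.

Zeros of the denominator: z^2 + 77 = 0 gives z = ±sqrt(77)*I.
Upper half-plane: z = sqrt(77)*I (a pole of order 2).

Write f(z) = g(z)/(z - sqrt(77)*I)^2 with g(z) = 4/(z + sqrt(77)*I)^2. For a double pole, Res(f, z₀) = g'(z₀):
  g'(z) = -8/(z + sqrt(77)*I)^3
  Res(f, sqrt(77)*I) = g'(sqrt(77)*I) = -sqrt(77)*I/5929

∫_{-∞}^{∞} f(x) dx = 2πi · (-sqrt(77)*I/5929) = 2*sqrt(77)*pi/5929

Final answer: 2*sqrt(77)*pi/5929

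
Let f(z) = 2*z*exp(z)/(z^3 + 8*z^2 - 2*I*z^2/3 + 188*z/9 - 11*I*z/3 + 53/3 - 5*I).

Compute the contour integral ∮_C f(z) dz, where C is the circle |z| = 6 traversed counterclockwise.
By the residue theorem, ∮_C f(z) dz = 2πi · (sum of the residues of f at the poles inside |z| = 6).

The denominator factors as (z + 2 - I/3)*(z + 3 - I/3)*(z + 3), so the singularities of f are simple poles at z = -2 + I/3, z = -3 + I/3, z = -3.
  |-2 + I/3|² = 37/9 < 36 = 6², so this pole is inside the contour.
  |-3 + I/3|² = 82/9 < 36 = 6², so this pole is inside the contour.
  |-3|² = 9 < 36 = 6², so this pole is inside the contour.

With P(z) = 2*z*exp(z) and Q(z) = z^3 + 8*z^2 - 2*I*z^2/3 + 188*z/9 - 11*I*z/3 + 53/3 - 5*I, each pole is simple, so Res(f, z₀) = P(z₀)/Q'(z₀) with Q'(z) = 3*z^2 + 16*z - 4*I*z/3 + 188/9 - 11*I/3.
  Res(f, -2 + I/3) = P(-2 + I/3)/Q'(-2 + I/3) = ((-4 + 2*I/3)*exp(-2 + I/3))/(1 + I/3) = (-17/5 + 9*I/5)*exp(-2 + I/3)
  Res(f, -3 + I/3) = P(-3 + I/3)/Q'(-3 + I/3) = ((-6 + 2*I/3)*exp(-3 + I/3))/(-I/3) = (-2 - 18*I)*exp(-3 + I/3)
  Res(f, -3) = P(-3)/Q'(-3) = (-6*exp(-3))/(-1/9 + I/3) = (27/5 + 81*I/5)*exp(-3)

Sum of residues inside C: (-2 - 18*I)*exp(-3 + I/3) + (-17/5 + 9*I/5)*exp(-2 + I/3) + (27/5 + 81*I/5)*exp(-3)
∮_C f(z) dz = 2πi · ((-2 - 18*I)*exp(-3 + I/3) + (-17/5 + 9*I/5)*exp(-2 + I/3) + (27/5 + 81*I/5)*exp(-3)) = pi*(-18/5 - 34*I/5)*exp(-2 + I/3) + pi*(36 - 4*I)*exp(-3 + I/3) + pi*(-162/5 + 54*I/5)*exp(-3)

Final answer: pi*(-18/5 - 34*I/5)*exp(-2 + I/3) + pi*(36 - 4*I)*exp(-3 + I/3) + pi*(-162/5 + 54*I/5)*exp(-3)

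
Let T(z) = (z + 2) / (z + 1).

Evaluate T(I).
Substitute z = I:
  numerator:   (I) + 2 = 2 + I
  denominator: (I) + 1 = 1 + I
T(I) = (2 + I)/(1 + I); multiplying numerator and denominator by the conjugate 1 - I gives (3 - I)/2 = 3/2 - I/2

Final answer: 3/2 - I/2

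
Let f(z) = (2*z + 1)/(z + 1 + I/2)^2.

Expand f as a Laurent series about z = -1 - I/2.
Put w = z - (-1 - I/2), i.e. z = w - 1 - I/2. The denominator is w^2, so it suffices to rewrite the numerator in powers of w.

P(z) = 2*z + 1
P(w - 1 - I/2) = -1 - I + 2*w

Dividing each term by w^2:
  f = (-1 - I)/w^2 + 2/w

Substituting back w = z + 1 + I/2:
  f(z) = (-1 - I)/(z + 1 + I/2)^2 + 2/(z + 1 + I/2)

The series is finite because the numerator is a polynomial; the negative powers form the principal part, and the coefficient of 1/(z + 1 + I/2) gives Res(f, -1 - I/2) = 2.

Final answer: (-1 - I)/(z + 1 + I/2)^2 + 2/(z + 1 + I/2)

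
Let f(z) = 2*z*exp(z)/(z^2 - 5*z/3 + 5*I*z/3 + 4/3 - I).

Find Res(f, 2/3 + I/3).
(1/5 - 3*I/5)*exp(2/3 + I/3)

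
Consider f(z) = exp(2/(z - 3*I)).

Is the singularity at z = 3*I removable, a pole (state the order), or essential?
Let u = z - 3*I. Then
  e^(2/u) = Σ_{k≥0} (2)^k/(k!·u^k) = 1 + 2/u + 2/u^2 + 4/(3*u^3) + ...
which has infinitely many negative powers of u, so exp(2/(z - 3*I)) has an essential singularity at z = 3*I.
So the singularity is essential.

Final answer: essential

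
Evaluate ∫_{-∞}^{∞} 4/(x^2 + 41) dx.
4*sqrt(41)*pi/41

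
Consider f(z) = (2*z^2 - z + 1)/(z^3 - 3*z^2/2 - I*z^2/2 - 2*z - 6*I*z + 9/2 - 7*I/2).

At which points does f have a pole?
The singularities of f are the zeros of the denominator. Factoring,
  z^3 - 3*z^2/2 - I*z^2/2 - 2*z - 6*I*z + 9/2 - 7*I/2 = (z + 3/2 + I/2)*(z - 3 - 2*I)*(z + I)
so the candidates are z = -3/2 - I/2, z = 3 + 2*I, z = -I.

Check the numerator P(z) = 2*z^2 - z + 1 at each one:
  P(-3/2 - I/2) = 13/2 + 7*I/2 ≠ 0, so z = -3/2 - I/2 is a (simple) pole.
  P(3 + 2*I) = 8 + 22*I ≠ 0, so z = 3 + 2*I is a (simple) pole.
  P(-I) = -1 + I ≠ 0, so z = -I is a (simple) pole.

Poles of f: {-3/2 - I/2, -I, 3 + 2*I}

Final answer: {-3/2 - I/2, -I, 3 + 2*I}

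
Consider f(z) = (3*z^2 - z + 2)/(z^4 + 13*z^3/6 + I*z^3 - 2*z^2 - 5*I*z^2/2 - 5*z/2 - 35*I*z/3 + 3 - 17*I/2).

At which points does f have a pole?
The singularities of f are the zeros of the denominator. Factoring,
  z^4 + 13*z^3/6 + I*z^3 - 2*z^2 - 5*I*z^2/2 - 5*z/2 - 35*I*z/3 + 3 - 17*I/2 = (z + 3/2)*(z + 2 + I)*(z + 2/3 + I)*(z - 2 - I)
so the candidates are z = -3/2, z = -2 - I, z = -2/3 - I, z = 2 + I.

Check the numerator P(z) = 3*z^2 - z + 2 at each one:
  P(-3/2) = 41/4 ≠ 0, so z = -3/2 is a (simple) pole.
  P(-2 - I) = 13 + 13*I ≠ 0, so z = -2 - I is a (simple) pole.
  P(-2/3 - I) = 1 + 5*I ≠ 0, so z = -2/3 - I is a (simple) pole.
  P(2 + I) = 9 + 11*I ≠ 0, so z = 2 + I is a (simple) pole.

Poles of f: {-2 - I, -3/2, -2/3 - I, 2 + I}

Final answer: {-2 - I, -3/2, -2/3 - I, 2 + I}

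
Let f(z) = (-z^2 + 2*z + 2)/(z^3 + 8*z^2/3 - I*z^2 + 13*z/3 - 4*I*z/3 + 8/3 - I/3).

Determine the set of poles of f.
The singularities of f are the zeros of the denominator. Factoring,
  z^3 + 8*z^2/3 - I*z^2 + 13*z/3 - 4*I*z/3 + 8/3 - I/3 = (z + 1 - 2*I)*(z + 1)*(z + 2/3 + I)
so the candidates are z = -1 + 2*I, z = -1, z = -2/3 - I.

Check the numerator P(z) = -z^2 + 2*z + 2 at each one:
  P(-1 + 2*I) = 3 + 8*I ≠ 0, so z = -1 + 2*I is a (simple) pole.
  P(-1) = -1 ≠ 0, so z = -1 is a (simple) pole.
  P(-2/3 - I) = 11/9 - 10*I/3 ≠ 0, so z = -2/3 - I is a (simple) pole.

Poles of f: {-1, -1 + 2*I, -2/3 - I}

Final answer: {-1, -1 + 2*I, -2/3 - I}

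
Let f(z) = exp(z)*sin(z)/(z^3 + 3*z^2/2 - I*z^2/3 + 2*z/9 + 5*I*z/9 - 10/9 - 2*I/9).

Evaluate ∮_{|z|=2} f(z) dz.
By the residue theorem, ∮_C f(z) dz = 2πi · (sum of the residues of f at the poles inside |z| = 2).

The denominator factors as (z + 2/3 + 2*I/3)*(z + 3/2 - I)*(z - 2/3), so the singularities of f are simple poles at z = -2/3 - 2*I/3, z = -3/2 + I, z = 2/3.
  |-2/3 - 2*I/3|² = 8/9 < 4 = 2², so this pole is inside the contour.
  |-3/2 + I|² = 13/4 < 4 = 2², so this pole is inside the contour.
  |2/3|² = 4/9 < 4 = 2², so this pole is inside the contour.

With P(z) = exp(z)*sin(z) and Q(z) = z^3 + 3*z^2/2 - I*z^2/3 + 2*z/9 + 5*I*z/9 - 10/9 - 2*I/9, each pole is simple, so Res(f, z₀) = P(z₀)/Q'(z₀) with Q'(z) = 3*z^2 + 3*z - 2*I*z/3 + 2/9 + 5*I/9.
  Res(f, -2/3 - 2*I/3) = P(-2/3 - 2*I/3)/Q'(-2/3 - 2*I/3) = (-exp(-2/3 - 2*I/3)*sin(2/3 + 2*I/3))/(-20/9 + 5*I/3) = (36/125 + 27*I/125)*exp(-2/3 - 2*I/3)*sin(2/3 + 2*I/3)
  Res(f, -3/2 + I) = P(-3/2 + I)/Q'(-3/2 + I) = (-exp(-3/2 + I)*sin(3/2 - I))/(5/36 - 40*I/9) = (-36/5125 - 1152*I/5125)*exp(-3/2 + I)*sin(3/2 - I)
  Res(f, 2/3) = P(2/3)/Q'(2/3) = (exp(2/3)*sin(2/3))/(32/9 + I/9) = (288/1025 - 9*I/1025)*exp(2/3)*sin(2/3)

Sum of residues inside C: (-36/5125 - 1152*I/5125)*exp(-3/2 + I)*sin(3/2 - I) + (288/1025 - 9*I/1025)*exp(2/3)*sin(2/3) + (36/125 + 27*I/125)*exp(-2/3 - 2*I/3)*sin(2/3 + 2*I/3)
∮_C f(z) dz = 2πi · ((-36/5125 - 1152*I/5125)*exp(-3/2 + I)*sin(3/2 - I) + (288/1025 - 9*I/1025)*exp(2/3)*sin(2/3) + (36/125 + 27*I/125)*exp(-2/3 - 2*I/3)*sin(2/3 + 2*I/3)) = pi*(2304/5125 - 72*I/5125)*exp(-3/2 + I)*sin(3/2 - I) + pi*(-54/125 + 72*I/125)*exp(-2/3 - 2*I/3)*sin(2/3 + 2*I/3) + pi*(18/1025 + 576*I/1025)*exp(2/3)*sin(2/3)

Final answer: pi*(2304/5125 - 72*I/5125)*exp(-3/2 + I)*sin(3/2 - I) + pi*(-54/125 + 72*I/125)*exp(-2/3 - 2*I/3)*sin(2/3 + 2*I/3) + pi*(18/1025 + 576*I/1025)*exp(2/3)*sin(2/3)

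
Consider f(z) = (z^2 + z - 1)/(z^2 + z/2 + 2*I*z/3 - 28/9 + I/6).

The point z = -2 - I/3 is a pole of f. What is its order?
Factor the denominator:
  z^2 + z/2 + 2*I*z/3 - 28/9 + I/6 = (z + 2 + I/3)*(z - 3/2 + I/3)

The numerator P(z) = z^2 + z - 1 has P(-2 - I/3) = 8/9 + I ≠ 0, so no factor of (z + 2 + I/3) cancels.
Near z = -2 - I/3 we can therefore write f(z) = g(z)/(z + 2 + I/3) with g analytic at -2 - I/3 and g(-2 - I/3) ≠ 0 (g is the numerator divided by the remaining denominator factors).

Hence z = -2 - I/3 is a pole of order 1.

Final answer: 1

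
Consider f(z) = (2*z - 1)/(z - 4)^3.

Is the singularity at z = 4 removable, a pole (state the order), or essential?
pole of order 3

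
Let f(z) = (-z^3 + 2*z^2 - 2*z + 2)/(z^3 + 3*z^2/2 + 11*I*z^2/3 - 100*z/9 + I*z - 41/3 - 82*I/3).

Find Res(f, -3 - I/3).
Write f(z) = P(z)/Q(z) with P(z) = -z^3 + 2*z^2 - 2*z + 2 and Q(z) = z^3 + 3*z^2/2 + 11*I*z^2/3 - 100*z/9 + I*z - 41/3 - 82*I/3.
The denominator factors as Q(z) = (z + 3 + I/3)*(z - 3 + I/3)*(z + 3/2 + 3*I), so z = -3 - I/3 is a simple zero of Q and P is analytic there; z = -3 - I/3 is therefore a simple pole and
  Res(f, z₀) = P(z₀)/Q'(z₀).

Q'(z) = 3*z^2 + 3*z + 22*I*z/3 - 100/9 + I, so Q'(-3 - I/3) = 9 - 16*I.
P(-3 - I/3) = 466/9 + 368*I/27.

Res(f, -3 - I/3) = (466/9 + 368*I/27)/(9 - 16*I) = 6694/9099 + 8560*I/3033

Final answer: 6694/9099 + 8560*I/3033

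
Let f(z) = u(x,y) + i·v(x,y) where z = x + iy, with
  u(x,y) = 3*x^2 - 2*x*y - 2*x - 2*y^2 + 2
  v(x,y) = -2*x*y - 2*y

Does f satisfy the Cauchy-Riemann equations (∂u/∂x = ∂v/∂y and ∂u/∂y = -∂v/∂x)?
∂u/∂x = 6*x - 2*y - 2
∂v/∂y = -2*x - 2
∂u/∂y = -2*x - 4*y
∂v/∂x = -2*y
∂u/∂x ≠ ∂v/∂y and ∂u/∂y ≠ -∂v/∂x; the Cauchy-Riemann equations are not satisfied, so f is not analytic.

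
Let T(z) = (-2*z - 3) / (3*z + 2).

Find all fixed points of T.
{-2/3 - sqrt(5)*I/3, -2/3 + sqrt(5)*I/3}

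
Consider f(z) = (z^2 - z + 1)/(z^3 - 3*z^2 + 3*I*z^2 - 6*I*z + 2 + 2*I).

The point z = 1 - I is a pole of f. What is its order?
Factor the denominator:
  z^3 - 3*z^2 + 3*I*z^2 - 6*I*z + 2 + 2*I = (z - 1 + I)^3

The numerator P(z) = z^2 - z + 1 has P(1 - I) = -I ≠ 0, so no factor of (z - 1 + I) cancels.
Near z = 1 - I we can therefore write f(z) = g(z)/(z - 1 + I)^3 with g analytic at 1 - I and g(1 - I) ≠ 0 (g is just the numerator).

Hence z = 1 - I is a pole of order 3.

Final answer: 3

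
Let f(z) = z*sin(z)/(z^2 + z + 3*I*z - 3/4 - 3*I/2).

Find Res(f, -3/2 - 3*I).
(-12/13 - 3*I/26)*sin(3/2 + 3*I)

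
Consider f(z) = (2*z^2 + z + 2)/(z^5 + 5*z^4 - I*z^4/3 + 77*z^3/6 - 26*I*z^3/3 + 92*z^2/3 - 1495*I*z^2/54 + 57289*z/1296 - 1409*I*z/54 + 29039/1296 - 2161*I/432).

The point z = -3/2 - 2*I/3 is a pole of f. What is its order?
4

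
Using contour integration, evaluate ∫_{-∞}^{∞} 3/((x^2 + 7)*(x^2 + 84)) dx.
pi*(-sqrt(21) + 6*sqrt(7))/1078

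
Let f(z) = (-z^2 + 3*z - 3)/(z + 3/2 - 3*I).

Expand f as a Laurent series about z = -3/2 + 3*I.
(-3/4 + 18*I)/(z + 3/2 - 3*I) + 6 - 6*I - (z + 3/2 - 3*I)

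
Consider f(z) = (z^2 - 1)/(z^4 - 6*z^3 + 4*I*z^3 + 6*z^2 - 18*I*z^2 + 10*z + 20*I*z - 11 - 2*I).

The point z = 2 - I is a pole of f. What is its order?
Factor the denominator:
  z^4 - 6*z^3 + 4*I*z^3 + 6*z^2 - 18*I*z^2 + 10*z + 20*I*z - 11 - 2*I = (z - 2 + I)^3*(z + I)

The numerator P(z) = z^2 - 1 has P(2 - I) = 2 - 4*I ≠ 0, so no factor of (z - 2 + I) cancels.
Near z = 2 - I we can therefore write f(z) = g(z)/(z - 2 + I)^3 with g analytic at 2 - I and g(2 - I) ≠ 0 (g is the numerator divided by the remaining denominator factors).

Hence z = 2 - I is a pole of order 3.

Final answer: 3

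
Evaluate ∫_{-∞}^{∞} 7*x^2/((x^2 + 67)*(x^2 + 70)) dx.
7*pi*(-sqrt(67) + sqrt(70))/3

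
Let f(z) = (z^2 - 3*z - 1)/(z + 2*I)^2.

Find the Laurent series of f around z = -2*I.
Put w = z - (-2*I), i.e. z = w - 2*I. The denominator is w^2, so it suffices to rewrite the numerator in powers of w.

P(z) = z^2 - 3*z - 1
P(w - 2*I) = -5 + 6*I + (-3 - 4*I)*w + w^2

Dividing each term by w^2:
  f = (-5 + 6*I)/w^2 + (-3 - 4*I)/w + 1

Substituting back w = z + 2*I:
  f(z) = (-5 + 6*I)/(z + 2*I)^2 + (-3 - 4*I)/(z + 2*I) + 1

The series is finite because the numerator is a polynomial; the negative powers form the principal part, and the coefficient of 1/(z + 2*I) gives Res(f, -2*I) = -3 - 4*I.

Final answer: (-5 + 6*I)/(z + 2*I)^2 + (-3 - 4*I)/(z + 2*I) + 1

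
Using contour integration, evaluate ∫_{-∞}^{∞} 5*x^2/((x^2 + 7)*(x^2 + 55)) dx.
Let f(z) = 5*z^2/((z^2 + 7)*(z^2 + 55)). The denominator has no real zeros and deg Q - deg P = 2 ≥ 2, so the integral of f over the upper semicircle |z| = R tends to 0 as R → ∞. Closing the contour in the upper half-plane,
  ∫_{-∞}^{∞} f(x) dx = 2πi · Σ Res(f, z_k)  over the poles with Im z_k > 0.

Zeros of the denominator: z^2 + 55 = 0 gives z = ±sqrt(55)*I; z^2 + 7 = 0 gives z = ±sqrt(7)*I.
Upper half-plane: z = sqrt(55)*I, z = sqrt(7)*I (simple).

Each pole is a simple zero of Q(z) = z^4 + 62*z^2 + 385, so Res(f, z₀) = P(z₀)/Q'(z₀) with P(z) = 5*z^2, Q'(z) = 4*z^3 + 124*z:
  Res(f, sqrt(55)*I) = (-275)/(-96*sqrt(55)*I) = -5*sqrt(55)*I/96
  Res(f, sqrt(7)*I) = (-35)/(96*sqrt(7)*I) = 5*sqrt(7)*I/96

Sum of residues: 5*I*(-sqrt(55) + sqrt(7))/96
∫_{-∞}^{∞} f(x) dx = 2πi · (5*I*(-sqrt(55) + sqrt(7))/96) = 5*pi*(-sqrt(7) + sqrt(55))/48

Final answer: 5*pi*(-sqrt(7) + sqrt(55))/48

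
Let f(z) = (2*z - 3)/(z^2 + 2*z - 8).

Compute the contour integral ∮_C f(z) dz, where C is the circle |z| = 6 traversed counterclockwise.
By the residue theorem, ∮_C f(z) dz = 2πi · (sum of the residues of f at the poles inside |z| = 6).

The denominator factors as (z - 2)*(z + 4), so the singularities of f are simple poles at z = 2, z = -4.
  |2|² = 4 < 36 = 6², so this pole is inside the contour.
  |-4|² = 16 < 36 = 6², so this pole is inside the contour.

With P(z) = 2*z - 3 and Q(z) = z^2 + 2*z - 8, each pole is simple, so Res(f, z₀) = P(z₀)/Q'(z₀) with Q'(z) = 2*z + 2.
  Res(f, 2) = P(2)/Q'(2) = (1)/(6) = 1/6
  Res(f, -4) = P(-4)/Q'(-4) = (-11)/(-6) = 11/6

Sum of residues inside C: 2
∮_C f(z) dz = 2πi · (2) = 4*I*pi

Final answer: 4*I*pi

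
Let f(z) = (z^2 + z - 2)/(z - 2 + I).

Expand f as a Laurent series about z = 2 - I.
Put w = z - (2 - I), i.e. z = w + 2 - I. The denominator is w, so it suffices to rewrite the numerator in powers of w.

P(z) = z^2 + z - 2
P(w + 2 - I) = 3 - 5*I + (5 - 2*I)*w + w^2

Dividing each term by w:
  f = (3 - 5*I)/w + 5 - 2*I + w

Substituting back w = z - 2 + I:
  f(z) = (3 - 5*I)/(z - 2 + I) + 5 - 2*I + (z - 2 + I)

The series is finite because the numerator is a polynomial; the negative powers form the principal part, and the coefficient of 1/(z - 2 + I) gives Res(f, 2 - I) = 3 - 5*I.

Final answer: (3 - 5*I)/(z - 2 + I) + 5 - 2*I + (z - 2 + I)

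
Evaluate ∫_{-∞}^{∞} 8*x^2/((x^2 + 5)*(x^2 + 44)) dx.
Let f(z) = 8*z^2/((z^2 + 5)*(z^2 + 44)). The denominator has no real zeros and deg Q - deg P = 2 ≥ 2, so the integral of f over the upper semicircle |z| = R tends to 0 as R → ∞. Closing the contour in the upper half-plane,
  ∫_{-∞}^{∞} f(x) dx = 2πi · Σ Res(f, z_k)  over the poles with Im z_k > 0.

Zeros of the denominator: z^2 + 44 = 0 gives z = ±2*sqrt(11)*I; z^2 + 5 = 0 gives z = ±sqrt(5)*I.
Upper half-plane: z = 2*sqrt(11)*I, z = sqrt(5)*I (simple).

Each pole is a simple zero of Q(z) = z^4 + 49*z^2 + 220, so Res(f, z₀) = P(z₀)/Q'(z₀) with P(z) = 8*z^2, Q'(z) = 4*z^3 + 98*z:
  Res(f, 2*sqrt(11)*I) = (-352)/(-156*sqrt(11)*I) = -8*sqrt(11)*I/39
  Res(f, sqrt(5)*I) = (-40)/(78*sqrt(5)*I) = 4*sqrt(5)*I/39

Sum of residues: 4*I*(-2*sqrt(11) + sqrt(5))/39
∫_{-∞}^{∞} f(x) dx = 2πi · (4*I*(-2*sqrt(11) + sqrt(5))/39) = 8*pi*(-sqrt(5) + 2*sqrt(11))/39

Final answer: 8*pi*(-sqrt(5) + 2*sqrt(11))/39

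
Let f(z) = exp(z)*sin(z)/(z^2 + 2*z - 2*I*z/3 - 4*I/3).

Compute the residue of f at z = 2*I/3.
(3/20 + 9*I/20)*exp(2*I/3)*sinh(2/3)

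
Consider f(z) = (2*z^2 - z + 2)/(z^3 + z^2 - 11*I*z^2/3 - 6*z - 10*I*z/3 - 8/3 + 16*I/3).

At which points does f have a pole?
The singularities of f are the zeros of the denominator. Factoring,
  z^3 + z^2 - 11*I*z^2/3 - 6*z - 10*I*z/3 - 8/3 + 16*I/3 = (z + 2 - 2*I/3)*(z - 1 - I)*(z - 2*I)
so the candidates are z = -2 + 2*I/3, z = 1 + I, z = 2*I.

Check the numerator P(z) = 2*z^2 - z + 2 at each one:
  P(-2 + 2*I/3) = 100/9 - 6*I ≠ 0, so z = -2 + 2*I/3 is a (simple) pole.
  P(1 + I) = 1 + 3*I ≠ 0, so z = 1 + I is a (simple) pole.
  P(2*I) = -6 - 2*I ≠ 0, so z = 2*I is a (simple) pole.

Poles of f: {-2 + 2*I/3, 2*I, 1 + I}

Final answer: {-2 + 2*I/3, 2*I, 1 + I}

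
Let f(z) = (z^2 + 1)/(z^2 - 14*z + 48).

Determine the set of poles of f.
The singularities of f are the zeros of the denominator. Factoring,
  z^2 - 14*z + 48 = (z - 8)*(z - 6)
so the candidates are z = 8, z = 6.

Check the numerator P(z) = z^2 + 1 at each one:
  P(8) = 65 ≠ 0, so z = 8 is a (simple) pole.
  P(6) = 37 ≠ 0, so z = 6 is a (simple) pole.

Poles of f: {6, 8}

Final answer: {6, 8}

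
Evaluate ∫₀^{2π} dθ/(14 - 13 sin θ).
2*sqrt(3)*pi/9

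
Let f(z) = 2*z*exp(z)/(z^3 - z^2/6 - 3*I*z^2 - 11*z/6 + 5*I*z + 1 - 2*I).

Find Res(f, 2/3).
Write f(z) = P(z)/Q(z) with P(z) = 2*z*exp(z) and Q(z) = z^3 - z^2/6 - 3*I*z^2 - 11*z/6 + 5*I*z + 1 - 2*I.
The denominator factors as Q(z) = (z + 3/2 - 3*I)*(z - 1)*(z - 2/3), so z = 2/3 is a simple zero of Q and P is analytic there; z = 2/3 is therefore a simple pole and
  Res(f, z₀) = P(z₀)/Q'(z₀).

Q'(z) = 3*z^2 - z/3 - 6*I*z - 11/6 + 5*I, so Q'(2/3) = -13/18 + I.
P(2/3) = 4*exp(2/3)/3.

Res(f, 2/3) = (4*exp(2/3)/3)/(-13/18 + I) = (-312/493 - 432*I/493)*exp(2/3)

Final answer: (-312/493 - 432*I/493)*exp(2/3)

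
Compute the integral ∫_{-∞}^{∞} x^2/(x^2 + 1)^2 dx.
Let f(z) = z^2/(z^2 + 1)^2. The denominator has no real zeros and deg Q - deg P = 2 ≥ 2, so the integral of f over the upper semicircle |z| = R tends to 0 as R → ∞. Closing the contour in the upper half-plane,
  ∫_{-∞}^{∞} f(x) dx = 2πi · Σ Res(f, z_k)  over the poles with Im z_k > 0.

Zeros of the denominator: z^2 + 1 = 0 gives z = ±I.
Upper half-plane: z = I (a pole of order 2).

Write f(z) = g(z)/(z - I)^2 with g(z) = z^2/(z + I)^2. For a double pole, Res(f, z₀) = g'(z₀):
  g'(z) = 2*I*z/(z + I)^3
  Res(f, I) = g'(I) = -I/4

∫_{-∞}^{∞} f(x) dx = 2πi · (-I/4) = pi/2

Final answer: pi/2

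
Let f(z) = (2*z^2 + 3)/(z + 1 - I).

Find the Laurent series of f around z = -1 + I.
(3 - 4*I)/(z + 1 - I) - 4 + 4*I + 2*(z + 1 - I)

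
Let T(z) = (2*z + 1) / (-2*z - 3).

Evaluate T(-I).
Substitute z = -I:
  numerator:   2*(-I) + 1 = 1 - 2*I
  denominator: -2*(-I) - 3 = -3 + 2*I
T(-I) = (1 - 2*I)/(-3 + 2*I); multiplying numerator and denominator by the conjugate -3 - 2*I gives (-7 + 4*I)/13 = -7/13 + 4*I/13

Final answer: -7/13 + 4*I/13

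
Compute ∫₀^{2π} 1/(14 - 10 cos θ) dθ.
Call the integral J. The integrand is 2π-periodic and we integrate over a full period, so shifting θ does not change the value (θ → θ + π flips the sign of the trig term). Hence
  J = ∫₀^{2π} dθ/(14 + 10 cos θ).
Put z = e^{iθ}: then cos θ = (z + 1/z)/2, dθ = dz/(iz), and z runs once counterclockwise around |z| = 1:
  J = ∮_{|z|=1} 1/(14 + 10*(z + 1/z)/2) · dz/(iz) = (2/i) ∮_{|z|=1} dz/(10*z^2 + 28*z + 10).
The roots of 10*z^2 + 28*z + 10 are z = (-14 ± sqrt(14^2 - 10^2))/10, with sqrt(96) = 4*sqrt(6); their product is 1, so only z₊ = -7/5 + 2*sqrt(6)/5 lies inside the unit circle (z₋ = -7/5 - 2*sqrt(6)/5 lies outside).
z₊ is a simple zero of q(z) = 10*z^2 + 28*z + 10, so Res(1/q, z₊) = 1/q'(z₊) with q'(z) = 20*z + 28; and q'(z₊) = 10*(z₊ - z₋) = 8*sqrt(6).
Therefore J = (2/i) · 2πi · 1/(8*sqrt(6)) = 2*pi/(4*sqrt(6)) = sqrt(6)*pi/12

Final answer: sqrt(6)*pi/12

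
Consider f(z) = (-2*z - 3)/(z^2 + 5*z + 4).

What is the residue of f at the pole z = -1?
Write f(z) = P(z)/Q(z) with P(z) = -2*z - 3 and Q(z) = z^2 + 5*z + 4.
The denominator factors as Q(z) = (z + 4)*(z + 1), so z = -1 is a simple zero of Q and P is analytic there; z = -1 is therefore a simple pole and
  Res(f, z₀) = P(z₀)/Q'(z₀).

Q'(z) = 2*z + 5, so Q'(-1) = 3.
P(-1) = -1.

Res(f, -1) = (-1)/(3) = -1/3

Final answer: -1/3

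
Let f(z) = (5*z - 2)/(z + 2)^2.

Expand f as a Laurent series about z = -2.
-12/(z + 2)^2 + 5/(z + 2)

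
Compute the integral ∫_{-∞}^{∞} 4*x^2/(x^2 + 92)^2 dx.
sqrt(23)*pi/23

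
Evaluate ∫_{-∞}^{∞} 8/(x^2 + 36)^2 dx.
Let f(z) = 8/(z^2 + 36)^2. The denominator has no real zeros and deg Q - deg P = 4 ≥ 2, so the integral of f over the upper semicircle |z| = R tends to 0 as R → ∞. Closing the contour in the upper half-plane,
  ∫_{-∞}^{∞} f(x) dx = 2πi · Σ Res(f, z_k)  over the poles with Im z_k > 0.

Zeros of the denominator: z^2 + 36 = 0 gives z = ±6*I.
Upper half-plane: z = 6*I (a pole of order 2).

Write f(z) = g(z)/(z - 6*I)^2 with g(z) = 8/(z + 6*I)^2. For a double pole, Res(f, z₀) = g'(z₀):
  g'(z) = -16/(z + 6*I)^3
  Res(f, 6*I) = g'(6*I) = -I/108

∫_{-∞}^{∞} f(x) dx = 2πi · (-I/108) = pi/54

Final answer: pi/54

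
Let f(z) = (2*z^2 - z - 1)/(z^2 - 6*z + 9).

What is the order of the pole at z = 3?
Factor the denominator:
  z^2 - 6*z + 9 = (z - 3)^2

The numerator P(z) = 2*z^2 - z - 1 has P(3) = 14 ≠ 0, so no factor of (z - 3) cancels.
Near z = 3 we can therefore write f(z) = g(z)/(z - 3)^2 with g analytic at 3 and g(3) ≠ 0 (g is just the numerator).

Hence z = 3 is a pole of order 2.

Final answer: 2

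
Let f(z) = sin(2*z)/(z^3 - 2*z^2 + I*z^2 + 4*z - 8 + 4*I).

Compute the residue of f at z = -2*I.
Write f(z) = P(z)/Q(z) with P(z) = sin(2*z) and Q(z) = z^3 - 2*z^2 + I*z^2 + 4*z - 8 + 4*I.
The denominator factors as Q(z) = (z - 2 + I)*(z - 2*I)*(z + 2*I), so z = -2*I is a simple zero of Q and P is analytic there; z = -2*I is therefore a simple pole and
  Res(f, z₀) = P(z₀)/Q'(z₀).

Q'(z) = 3*z^2 - 4*z + 2*I*z + 4, so Q'(-2*I) = -4 + 8*I.
P(-2*I) = -I*sinh(4).

Res(f, -2*I) = (-I*sinh(4))/(-4 + 8*I) = (-1/10 + I/20)*sinh(4)

Final answer: (-1/10 + I/20)*sinh(4)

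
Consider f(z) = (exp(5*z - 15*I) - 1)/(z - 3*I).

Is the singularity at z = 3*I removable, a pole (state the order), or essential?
Let u = z - 3*I. The exponent is 5*z - 15*I = 5u, so
  f = (e^(5u) - 1)/u = ((5u) + (5u)^2/2 + (5u)^3/6 + ...)/u = 5 + (25/2)*u + (125/6)*u^2 + ...
The Laurent expansion about u = 0 has no negative powers; equivalently lim_{z→3*I} f(z) = 5 exists and is finite.
So the singularity is removable.

Final answer: removable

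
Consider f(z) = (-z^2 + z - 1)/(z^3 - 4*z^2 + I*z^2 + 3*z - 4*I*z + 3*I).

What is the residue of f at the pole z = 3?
Write f(z) = P(z)/Q(z) with P(z) = -z^2 + z - 1 and Q(z) = z^3 - 4*z^2 + I*z^2 + 3*z - 4*I*z + 3*I.
The denominator factors as Q(z) = (z - 1)*(z - 3)*(z + I), so z = 3 is a simple zero of Q and P is analytic there; z = 3 is therefore a simple pole and
  Res(f, z₀) = P(z₀)/Q'(z₀).

Q'(z) = 3*z^2 - 8*z + 2*I*z + 3 - 4*I, so Q'(3) = 6 + 2*I.
P(3) = -7.

Res(f, 3) = (-7)/(6 + 2*I) = -21/20 + 7*I/20

Final answer: -21/20 + 7*I/20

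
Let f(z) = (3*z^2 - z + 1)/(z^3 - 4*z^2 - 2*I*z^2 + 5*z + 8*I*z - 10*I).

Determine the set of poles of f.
The singularities of f are the zeros of the denominator. Factoring,
  z^3 - 4*z^2 - 2*I*z^2 + 5*z + 8*I*z - 10*I = (z - 2 - I)*(z - 2*I)*(z - 2 + I)
so the candidates are z = 2 + I, z = 2*I, z = 2 - I.

Check the numerator P(z) = 3*z^2 - z + 1 at each one:
  P(2 + I) = 8 + 11*I ≠ 0, so z = 2 + I is a (simple) pole.
  P(2*I) = -11 - 2*I ≠ 0, so z = 2*I is a (simple) pole.
  P(2 - I) = 8 - 11*I ≠ 0, so z = 2 - I is a (simple) pole.

Poles of f: {2*I, 2 - I, 2 + I}

Final answer: {2*I, 2 - I, 2 + I}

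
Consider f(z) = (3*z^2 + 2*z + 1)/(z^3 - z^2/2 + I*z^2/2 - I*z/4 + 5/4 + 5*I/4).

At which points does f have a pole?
The singularities of f are the zeros of the denominator. Factoring,
  z^3 - z^2/2 + I*z^2/2 - I*z/4 + 5/4 + 5*I/4 = (z - 1 + I)*(z + 1 + I/2)*(z - 1/2 - I)
so the candidates are z = 1 - I, z = -1 - I/2, z = 1/2 + I.

Check the numerator P(z) = 3*z^2 + 2*z + 1 at each one:
  P(1 - I) = 3 - 8*I ≠ 0, so z = 1 - I is a (simple) pole.
  P(-1 - I/2) = 5/4 + 2*I ≠ 0, so z = -1 - I/2 is a (simple) pole.
  P(1/2 + I) = -1/4 + 5*I ≠ 0, so z = 1/2 + I is a (simple) pole.

Poles of f: {-1 - I/2, 1/2 + I, 1 - I}

Final answer: {-1 - I/2, 1/2 + I, 1 - I}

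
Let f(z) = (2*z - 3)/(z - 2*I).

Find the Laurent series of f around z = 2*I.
Put w = z - (2*I), i.e. z = w + 2*I. The denominator is w, so it suffices to rewrite the numerator in powers of w.

P(z) = 2*z - 3
P(w + 2*I) = -3 + 4*I + 2*w

Dividing each term by w:
  f = (-3 + 4*I)/w + 2

Substituting back w = z - 2*I:
  f(z) = (-3 + 4*I)/(z - 2*I) + 2

The series is finite because the numerator is a polynomial; the negative powers form the principal part, and the coefficient of 1/(z - 2*I) gives Res(f, 2*I) = -3 + 4*I.

Final answer: (-3 + 4*I)/(z - 2*I) + 2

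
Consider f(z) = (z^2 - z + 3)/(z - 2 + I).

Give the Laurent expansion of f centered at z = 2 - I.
Put w = z - (2 - I), i.e. z = w + 2 - I. The denominator is w, so it suffices to rewrite the numerator in powers of w.

P(z) = z^2 - z + 3
P(w + 2 - I) = 4 - 3*I + (3 - 2*I)*w + w^2

Dividing each term by w:
  f = (4 - 3*I)/w + 3 - 2*I + w

Substituting back w = z - 2 + I:
  f(z) = (4 - 3*I)/(z - 2 + I) + 3 - 2*I + (z - 2 + I)

The series is finite because the numerator is a polynomial; the negative powers form the principal part, and the coefficient of 1/(z - 2 + I) gives Res(f, 2 - I) = 4 - 3*I.

Final answer: (4 - 3*I)/(z - 2 + I) + 3 - 2*I + (z - 2 + I)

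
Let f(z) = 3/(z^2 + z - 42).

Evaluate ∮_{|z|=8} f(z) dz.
By the residue theorem, ∮_C f(z) dz = 2πi · (sum of the residues of f at the poles inside |z| = 8).

The denominator factors as (z + 7)*(z - 6), so the singularities of f are simple poles at z = -7, z = 6.
  |-7|² = 49 < 64 = 8², so this pole is inside the contour.
  |6|² = 36 < 64 = 8², so this pole is inside the contour.

With P(z) = 3 and Q(z) = z^2 + z - 42, each pole is simple, so Res(f, z₀) = P(z₀)/Q'(z₀) with Q'(z) = 2*z + 1.
  Res(f, -7) = P(-7)/Q'(-7) = (3)/(-13) = -3/13
  Res(f, 6) = P(6)/Q'(6) = (3)/(13) = 3/13

Sum of residues inside C: 0
∮_C f(z) dz = 2πi · (0) = 0

Final answer: 0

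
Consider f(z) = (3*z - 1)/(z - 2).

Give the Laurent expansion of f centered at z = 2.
5/(z - 2) + 3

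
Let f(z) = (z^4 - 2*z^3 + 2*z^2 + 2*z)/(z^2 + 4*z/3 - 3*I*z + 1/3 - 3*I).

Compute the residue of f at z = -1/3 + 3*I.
Write f(z) = P(z)/Q(z) with P(z) = z^4 - 2*z^3 + 2*z^2 + 2*z and Q(z) = z^2 + 4*z/3 - 3*I*z + 1/3 - 3*I.
The denominator factors as Q(z) = (z + 1)*(z + 1/3 - 3*I), so z = -1/3 + 3*I is a simple zero of Q and P is analytic there; z = -1/3 + 3*I is therefore a simple pole and
  Res(f, z₀) = P(z₀)/Q'(z₀).

Q'(z) = 2*z + 4/3 - 3*I, so Q'(-1/3 + 3*I) = 2/3 + 3*I.
P(-1/3 + 3*I) = 3130/81 + 806*I/9.

Res(f, -1/3 + 3*I) = (3130/81 + 806*I/9)/(2/3 + 3*I) = 71546/2295 - 506*I/85

Final answer: 71546/2295 - 506*I/85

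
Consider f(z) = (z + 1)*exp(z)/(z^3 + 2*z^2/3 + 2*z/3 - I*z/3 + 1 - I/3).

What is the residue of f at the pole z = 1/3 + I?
Write f(z) = P(z)/Q(z) with P(z) = (z + 1)*exp(z) and Q(z) = z^3 + 2*z^2/3 + 2*z/3 - I*z/3 + 1 - I/3.
The denominator factors as Q(z) = (z + I)*(z - 1/3 - I)*(z + 1), so z = 1/3 + I is a simple zero of Q and P is analytic there; z = 1/3 + I is therefore a simple pole and
  Res(f, z₀) = P(z₀)/Q'(z₀).

Q'(z) = 3*z^2 + 4*z/3 + 2/3 - I/3, so Q'(1/3 + I) = -14/9 + 3*I.
P(1/3 + I) = (4/3 + I)*exp(1/3 + I).

Res(f, 1/3 + I) = ((4/3 + I)*exp(1/3 + I))/(-14/9 + 3*I) = (3/37 - 18*I/37)*exp(1/3 + I)

Final answer: (3/37 - 18*I/37)*exp(1/3 + I)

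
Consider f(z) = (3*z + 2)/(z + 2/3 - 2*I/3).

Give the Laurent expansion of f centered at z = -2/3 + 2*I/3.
Put w = z - (-2/3 + 2*I/3), i.e. z = w - 2/3 + 2*I/3. The denominator is w, so it suffices to rewrite the numerator in powers of w.

P(z) = 3*z + 2
P(w - 2/3 + 2*I/3) = 2*I + 3*w

Dividing each term by w:
  f = 2*I/w + 3

Substituting back w = z + 2/3 - 2*I/3:
  f(z) = 2*I/(z + 2/3 - 2*I/3) + 3

The series is finite because the numerator is a polynomial; the negative powers form the principal part, and the coefficient of 1/(z + 2/3 - 2*I/3) gives Res(f, -2/3 + 2*I/3) = 2*I.

Final answer: 2*I/(z + 2/3 - 2*I/3) + 3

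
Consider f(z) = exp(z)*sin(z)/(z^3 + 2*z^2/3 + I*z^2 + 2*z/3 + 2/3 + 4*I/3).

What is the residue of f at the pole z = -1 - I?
Write f(z) = P(z)/Q(z) with P(z) = exp(z)*sin(z) and Q(z) = z^3 + 2*z^2/3 + I*z^2 + 2*z/3 + 2/3 + 4*I/3.
The denominator factors as Q(z) = (z - 1/3 + I)*(z - I)*(z + 1 + I), so z = -1 - I is a simple zero of Q and P is analytic there; z = -1 - I is therefore a simple pole and
  Res(f, z₀) = P(z₀)/Q'(z₀).

Q'(z) = 3*z^2 + 4*z/3 + 2*I*z + 2/3, so Q'(-1 - I) = 4/3 + 8*I/3.
P(-1 - I) = -exp(-1 - I)*sin(1 + I).

Res(f, -1 - I) = (-exp(-1 - I)*sin(1 + I))/(4/3 + 8*I/3) = (-3/20 + 3*I/10)*exp(-1 - I)*sin(1 + I)

Final answer: (-3/20 + 3*I/10)*exp(-1 - I)*sin(1 + I)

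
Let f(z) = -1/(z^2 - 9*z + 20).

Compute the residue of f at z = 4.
Write f(z) = P(z)/Q(z) with P(z) = -1 and Q(z) = z^2 - 9*z + 20.
The denominator factors as Q(z) = (z - 5)*(z - 4), so z = 4 is a simple zero of Q and P is analytic there; z = 4 is therefore a simple pole and
  Res(f, z₀) = P(z₀)/Q'(z₀).

Q'(z) = 2*z - 9, so Q'(4) = -1.
P(4) = -1.

Res(f, 4) = (-1)/(-1) = 1

Final answer: 1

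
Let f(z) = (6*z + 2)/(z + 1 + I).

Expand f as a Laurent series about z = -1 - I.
Put w = z - (-1 - I), i.e. z = w - 1 - I. The denominator is w, so it suffices to rewrite the numerator in powers of w.

P(z) = 6*z + 2
P(w - 1 - I) = -4 - 6*I + 6*w

Dividing each term by w:
  f = (-4 - 6*I)/w + 6

Substituting back w = z + 1 + I:
  f(z) = (-4 - 6*I)/(z + 1 + I) + 6

The series is finite because the numerator is a polynomial; the negative powers form the principal part, and the coefficient of 1/(z + 1 + I) gives Res(f, -1 - I) = -4 - 6*I.

Final answer: (-4 - 6*I)/(z + 1 + I) + 6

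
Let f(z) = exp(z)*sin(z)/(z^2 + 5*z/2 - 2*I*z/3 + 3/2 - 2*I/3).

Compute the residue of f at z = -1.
Write f(z) = P(z)/Q(z) with P(z) = exp(z)*sin(z) and Q(z) = z^2 + 5*z/2 - 2*I*z/3 + 3/2 - 2*I/3.
The denominator factors as Q(z) = (z + 1)*(z + 3/2 - 2*I/3), so z = -1 is a simple zero of Q and P is analytic there; z = -1 is therefore a simple pole and
  Res(f, z₀) = P(z₀)/Q'(z₀).

Q'(z) = 2*z + 5/2 - 2*I/3, so Q'(-1) = 1/2 - 2*I/3.
P(-1) = -exp(-1)*sin(1).

Res(f, -1) = (-exp(-1)*sin(1))/(1/2 - 2*I/3) = (-18/25 - 24*I/25)*exp(-1)*sin(1)

Final answer: (-18/25 - 24*I/25)*exp(-1)*sin(1)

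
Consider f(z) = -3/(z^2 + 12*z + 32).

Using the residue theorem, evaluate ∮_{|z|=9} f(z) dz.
By the residue theorem, ∮_C f(z) dz = 2πi · (sum of the residues of f at the poles inside |z| = 9).

The denominator factors as (z + 8)*(z + 4), so the singularities of f are simple poles at z = -8, z = -4.
  |-8|² = 64 < 81 = 9², so this pole is inside the contour.
  |-4|² = 16 < 81 = 9², so this pole is inside the contour.

With P(z) = -3 and Q(z) = z^2 + 12*z + 32, each pole is simple, so Res(f, z₀) = P(z₀)/Q'(z₀) with Q'(z) = 2*z + 12.
  Res(f, -8) = P(-8)/Q'(-8) = (-3)/(-4) = 3/4
  Res(f, -4) = P(-4)/Q'(-4) = (-3)/(4) = -3/4

Sum of residues inside C: 0
∮_C f(z) dz = 2πi · (0) = 0

Final answer: 0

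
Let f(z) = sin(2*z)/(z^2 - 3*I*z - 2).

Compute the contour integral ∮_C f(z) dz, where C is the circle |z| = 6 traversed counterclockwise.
-2*I*pi*sinh(2) + 2*I*pi*sinh(4)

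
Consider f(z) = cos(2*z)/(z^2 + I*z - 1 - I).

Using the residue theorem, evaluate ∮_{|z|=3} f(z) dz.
By the residue theorem, ∮_C f(z) dz = 2πi · (sum of the residues of f at the poles inside |z| = 3).

The denominator factors as (z - 1)*(z + 1 + I), so the singularities of f are simple poles at z = 1, z = -1 - I.
  |1|² = 1 < 9 = 3², so this pole is inside the contour.
  |-1 - I|² = 2 < 9 = 3², so this pole is inside the contour.

With P(z) = cos(2*z) and Q(z) = z^2 + I*z - 1 - I, each pole is simple, so Res(f, z₀) = P(z₀)/Q'(z₀) with Q'(z) = 2*z + I.
  Res(f, 1) = P(1)/Q'(1) = (cos(2))/(2 + I) = (2/5 - I/5)*cos(2)
  Res(f, -1 - I) = P(-1 - I)/Q'(-1 - I) = (cos(2 + 2*I))/(-2 - I) = (-2/5 + I/5)*cos(2 + 2*I)

Sum of residues inside C: (2/5 - I/5)*cos(2) + (-2/5 + I/5)*cos(2 + 2*I)
∮_C f(z) dz = 2πi · ((2/5 - I/5)*cos(2) + (-2/5 + I/5)*cos(2 + 2*I)) = pi*(2/5 + 4*I/5)*cos(2) + pi*(-2/5 - 4*I/5)*cos(2 + 2*I)

Final answer: pi*(2/5 + 4*I/5)*cos(2) + pi*(-2/5 - 4*I/5)*cos(2 + 2*I)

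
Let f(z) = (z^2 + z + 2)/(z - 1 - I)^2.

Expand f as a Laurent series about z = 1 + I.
Put w = z - (1 + I), i.e. z = w + 1 + I. The denominator is w^2, so it suffices to rewrite the numerator in powers of w.

P(z) = z^2 + z + 2
P(w + 1 + I) = 3 + 3*I + (3 + 2*I)*w + w^2

Dividing each term by w^2:
  f = (3 + 3*I)/w^2 + (3 + 2*I)/w + 1

Substituting back w = z - 1 - I:
  f(z) = (3 + 3*I)/(z - 1 - I)^2 + (3 + 2*I)/(z - 1 - I) + 1

The series is finite because the numerator is a polynomial; the negative powers form the principal part, and the coefficient of 1/(z - 1 - I) gives Res(f, 1 + I) = 3 + 2*I.

Final answer: (3 + 3*I)/(z - 1 - I)^2 + (3 + 2*I)/(z - 1 - I) + 1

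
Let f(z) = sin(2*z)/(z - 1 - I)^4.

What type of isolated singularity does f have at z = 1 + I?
Write f(z) = g(z)/(z - 1 - I)^4 with g(z) = sin(2*z).
g is entire and g(1 + I) = sin(2 + 2*I) ≠ 0, so no factor of (z - 1 - I) cancels: the Laurent expansion of f about z = 1 + I starts at the power -4, i.e. lim_{z→z₀} (z - z₀)^4 f(z) = sin(2 + 2*I) is finite and nonzero.
So z = 1 + I is a pole of order 4.

Final answer: pole of order 4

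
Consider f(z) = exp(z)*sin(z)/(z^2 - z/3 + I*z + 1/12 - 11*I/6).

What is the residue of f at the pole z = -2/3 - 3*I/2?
Write f(z) = P(z)/Q(z) with P(z) = exp(z)*sin(z) and Q(z) = z^2 - z/3 + I*z + 1/12 - 11*I/6.
The denominator factors as Q(z) = (z - 1 - I/2)*(z + 2/3 + 3*I/2), so z = -2/3 - 3*I/2 is a simple zero of Q and P is analytic there; z = -2/3 - 3*I/2 is therefore a simple pole and
  Res(f, z₀) = P(z₀)/Q'(z₀).

Q'(z) = 2*z - 1/3 + I, so Q'(-2/3 - 3*I/2) = -5/3 - 2*I.
P(-2/3 - 3*I/2) = -exp(-2/3 - 3*I/2)*sin(2/3 + 3*I/2).

Res(f, -2/3 - 3*I/2) = (-exp(-2/3 - 3*I/2)*sin(2/3 + 3*I/2))/(-5/3 - 2*I) = (15/61 - 18*I/61)*exp(-2/3 - 3*I/2)*sin(2/3 + 3*I/2)

Final answer: (15/61 - 18*I/61)*exp(-2/3 - 3*I/2)*sin(2/3 + 3*I/2)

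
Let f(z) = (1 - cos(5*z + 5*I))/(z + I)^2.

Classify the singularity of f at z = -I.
removable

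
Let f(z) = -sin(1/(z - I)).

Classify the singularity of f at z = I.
Let u = z - I. Then
  sin(1/u) = Σ_{k≥0} (-1)^k (1)^(2k+1)/((2k+1)!·u^(2k+1)) = 1/u - 1/(6*u^3) + 1/(120*u^5) + ...
which has infinitely many negative powers of u, so sin(1/(z - I)) has an essential singularity at z = I.
So the singularity is essential.

Final answer: essential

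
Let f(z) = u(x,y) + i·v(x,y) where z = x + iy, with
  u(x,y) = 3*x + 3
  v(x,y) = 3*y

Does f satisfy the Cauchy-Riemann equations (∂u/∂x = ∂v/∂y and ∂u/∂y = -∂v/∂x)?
∂u/∂x = 3
∂v/∂y = 3
∂u/∂y = 0
∂v/∂x = 0
∂u/∂x = ∂v/∂y and ∂u/∂y = -∂v/∂x hold identically; f is analytic.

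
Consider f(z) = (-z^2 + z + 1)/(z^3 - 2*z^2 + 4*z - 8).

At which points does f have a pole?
The singularities of f are the zeros of the denominator. Factoring,
  z^3 - 2*z^2 + 4*z - 8 = (z + 2*I)*(z - 2)*(z - 2*I)
so the candidates are z = -2*I, z = 2, z = 2*I.

Check the numerator P(z) = -z^2 + z + 1 at each one:
  P(-2*I) = 5 - 2*I ≠ 0, so z = -2*I is a (simple) pole.
  P(2) = -1 ≠ 0, so z = 2 is a (simple) pole.
  P(2*I) = 5 + 2*I ≠ 0, so z = 2*I is a (simple) pole.

Poles of f: {-2*I, 2*I, 2}

Final answer: {-2*I, 2*I, 2}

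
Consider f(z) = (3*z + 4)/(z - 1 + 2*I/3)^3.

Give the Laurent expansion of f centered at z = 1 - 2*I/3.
Put w = z - (1 - 2*I/3), i.e. z = w + 1 - 2*I/3. The denominator is w^3, so it suffices to rewrite the numerator in powers of w.

P(z) = 3*z + 4
P(w + 1 - 2*I/3) = 7 - 2*I + 3*w

Dividing each term by w^3:
  f = (7 - 2*I)/w^3 + 3/w^2

Substituting back w = z - 1 + 2*I/3:
  f(z) = (7 - 2*I)/(z - 1 + 2*I/3)^3 + 3/(z - 1 + 2*I/3)^2

The series is finite because the numerator is a polynomial; the negative powers form the principal part.

Final answer: (7 - 2*I)/(z - 1 + 2*I/3)^3 + 3/(z - 1 + 2*I/3)^2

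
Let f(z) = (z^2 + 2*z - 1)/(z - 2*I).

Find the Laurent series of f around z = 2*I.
Put w = z - (2*I), i.e. z = w + 2*I. The denominator is w, so it suffices to rewrite the numerator in powers of w.

P(z) = z^2 + 2*z - 1
P(w + 2*I) = -5 + 4*I + (2 + 4*I)*w + w^2

Dividing each term by w:
  f = (-5 + 4*I)/w + 2 + 4*I + w

Substituting back w = z - 2*I:
  f(z) = (-5 + 4*I)/(z - 2*I) + 2 + 4*I + (z - 2*I)

The series is finite because the numerator is a polynomial; the negative powers form the principal part, and the coefficient of 1/(z - 2*I) gives Res(f, 2*I) = -5 + 4*I.

Final answer: (-5 + 4*I)/(z - 2*I) + 2 + 4*I + (z - 2*I)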